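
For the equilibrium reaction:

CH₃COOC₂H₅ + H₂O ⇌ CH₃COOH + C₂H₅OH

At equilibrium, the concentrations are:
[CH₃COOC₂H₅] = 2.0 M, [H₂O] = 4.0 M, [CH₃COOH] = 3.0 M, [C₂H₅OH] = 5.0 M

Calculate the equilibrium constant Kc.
K_c = 1.8750

Kc = ([CH₃COOH] × [C₂H₅OH]) / ([CH₃COOC₂H₅] × [H₂O])
   = ((3.0)·(5.0)) / ((2.0)·(4.0))
   = 15 / 8 = 1.8750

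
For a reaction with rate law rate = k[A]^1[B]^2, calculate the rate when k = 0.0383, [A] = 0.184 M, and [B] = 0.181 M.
0.0002309 M/s

rate = k·[A]^1·[B]^2 = 0.0383·(0.184)^1·(0.181)^2 = 0.0383·0.184·0.032761 = 0.0002309 M/s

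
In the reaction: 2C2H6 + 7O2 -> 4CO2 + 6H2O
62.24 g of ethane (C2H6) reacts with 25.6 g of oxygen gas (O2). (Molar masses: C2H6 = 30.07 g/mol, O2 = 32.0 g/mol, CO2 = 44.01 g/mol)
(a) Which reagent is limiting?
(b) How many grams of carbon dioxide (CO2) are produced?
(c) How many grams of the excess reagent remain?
(a) O2, (b) 20.12 g, (c) 55.37 g

Moles of C2H6 = 62.24 g ÷ 30.07 g/mol = 2.06984 mol
Moles of O2 = 25.6 g ÷ 32.0 g/mol = 0.8 mol
Moles ÷ coefficient: C2H6: 2.06984/2 = 1.035, O2: 0.8/7 = 0.1143
(a) O2 has the smaller value, so O2 is the limiting reagent.
(b) Moles of CO2 = 0.8 mol O2 × (4/7) = 0.457143 mol; mass = 0.457143 mol × 44.01 g/mol = 20.12 g
(c) C2H6 consumed = 0.8 × (2/7) = 0.228571 mol; remaining = 2.06984 − 0.228571 = 1.84127 mol; mass = 1.84127 mol × 30.07 g/mol = 55.37 g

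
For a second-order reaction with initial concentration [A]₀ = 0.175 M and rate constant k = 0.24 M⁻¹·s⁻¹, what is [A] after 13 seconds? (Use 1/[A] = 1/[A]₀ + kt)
0.1132 M

1/[A] = 1/[A]₀ + k·t = 1/0.175 + (0.24)·(13) = 5.7143 + 3.1200 = 8.8343
[A] = 1/8.8343 = 0.1132 M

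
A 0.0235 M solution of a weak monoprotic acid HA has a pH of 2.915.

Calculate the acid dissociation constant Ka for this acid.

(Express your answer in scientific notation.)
K_a = 6.64e-05

[H⁺] = 10^(−pH) = 10^(−2.915) = 1.216e-03 M. For HA ⇌ H⁺ + A⁻, Ka = x²/(C − x) = (1.216e-03)²/(0.0235 − 1.216e-03) = 6.64e-05.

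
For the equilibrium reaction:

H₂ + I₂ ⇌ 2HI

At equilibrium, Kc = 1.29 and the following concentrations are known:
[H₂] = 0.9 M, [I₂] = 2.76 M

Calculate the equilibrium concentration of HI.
[HI] = 1.7901 M

Kc = ([HI]^2) / ([H₂] × [I₂]) = 1.29
[HI]^2 = Kc · (reactant terms)/(other product terms) = 1.29 · 2.484 / 1 = 3.2044
[HI] = (3.2044)^(1/2) = 1.7901 M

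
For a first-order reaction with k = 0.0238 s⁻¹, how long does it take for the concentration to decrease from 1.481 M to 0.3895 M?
56.12 s

From ln[A] = ln[A]₀ - k·t: t = ln([A]₀/[A])/k = ln(1.481/0.3895)/0.0238 = ln(3.8023)/0.0238 = 1.3356/0.0238 = 56.12 s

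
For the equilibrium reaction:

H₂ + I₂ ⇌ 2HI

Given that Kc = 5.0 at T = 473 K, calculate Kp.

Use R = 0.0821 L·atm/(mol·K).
K_p = 5.0000

Δn = (moles gaseous products) − (moles gaseous reactants) = 0
T = 473 K; RT = 0.0821 × 473 = 38.8333
Kp = Kc·(RT)^Δn = 5.0 × (38.8333)^0 = 5.0 × 1 = 5.0000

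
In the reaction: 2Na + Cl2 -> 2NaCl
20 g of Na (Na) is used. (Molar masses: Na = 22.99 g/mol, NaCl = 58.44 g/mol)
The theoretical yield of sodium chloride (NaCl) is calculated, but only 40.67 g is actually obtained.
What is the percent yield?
Moles of Na = 20 g ÷ 22.99 g/mol = 0.869943 mol
Mole ratio: 2 mol NaCl / 2 mol Na
Moles of NaCl = 0.869943 × (2/2) = 0.869943 mol
Theoretical yield = 0.869943 mol × 58.44 g/mol = 50.839 g
Actual yield = 40.67 g
Percent yield = (40.67 / 50.839) × 100% = 80.0%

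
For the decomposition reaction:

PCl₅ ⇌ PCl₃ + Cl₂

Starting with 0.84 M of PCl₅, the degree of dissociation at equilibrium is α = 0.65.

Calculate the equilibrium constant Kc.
K_c = 1.0140

x = α·[A]₀ = 0.65 × 0.84 = 0.546 M dissociated.
At eq: [PCl₅] = 0.84 − 0.546 = 0.294 M; [PCl₃] = [Cl₂] = x = 0.546 M.
Kc = [PCl₃][Cl₂]/[PCl₅] = (0.546)²/0.294 = 1.014.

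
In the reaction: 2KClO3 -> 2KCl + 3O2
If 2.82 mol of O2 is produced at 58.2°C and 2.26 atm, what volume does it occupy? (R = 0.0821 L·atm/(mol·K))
T = 58.2°C + 273.15 = 331.35 K
V = nRT/P = (2.82 × 0.0821 × 331.35) / 2.26
V = 33.94 L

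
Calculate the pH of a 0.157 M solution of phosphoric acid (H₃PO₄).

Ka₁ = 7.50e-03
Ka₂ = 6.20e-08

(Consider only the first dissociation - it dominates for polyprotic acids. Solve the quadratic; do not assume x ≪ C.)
pH = 1.51

x² + Ka₁·x − Ka₁·C = 0 with Ka₁ = 7.50e-03, C = 0.157.
x = (−Ka₁ + √(Ka₁² + 4·Ka₁·C))/2 = 3.0769e-02 M, so pH = 1.51.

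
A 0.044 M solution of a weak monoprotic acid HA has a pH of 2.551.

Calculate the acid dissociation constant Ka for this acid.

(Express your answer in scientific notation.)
K_a = 1.92e-04

[H⁺] = 10^(−pH) = 10^(−2.551) = 2.812e-03 M. For HA ⇌ H⁺ + A⁻, Ka = x²/(C − x) = (2.812e-03)²/(0.044 − 2.812e-03) = 1.92e-04.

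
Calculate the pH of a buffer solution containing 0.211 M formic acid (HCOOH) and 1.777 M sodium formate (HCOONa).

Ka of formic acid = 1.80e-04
pH = 4.67

pKa = -log(1.80e-04) = 3.74. pH = pKa + log([A⁻]/[HA]) = 3.74 + log(1.777/0.211)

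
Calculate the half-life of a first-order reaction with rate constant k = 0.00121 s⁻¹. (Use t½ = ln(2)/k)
572.85 s

t½ = ln(2)/k = 0.6931/0.00121 = 572.85 s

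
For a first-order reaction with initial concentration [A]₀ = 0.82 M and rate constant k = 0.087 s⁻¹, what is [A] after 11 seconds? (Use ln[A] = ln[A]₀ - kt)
0.3149 M

ln[A] = ln[A]₀ - k·t = ln(0.82) - (0.087)·(11) = -0.1985 - 0.9570 = -1.1555
[A] = e^(-1.1555) = 0.3149 M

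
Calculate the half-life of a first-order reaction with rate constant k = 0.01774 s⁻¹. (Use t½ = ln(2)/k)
39.07 s

t½ = ln(2)/k = 0.6931/0.01774 = 39.07 s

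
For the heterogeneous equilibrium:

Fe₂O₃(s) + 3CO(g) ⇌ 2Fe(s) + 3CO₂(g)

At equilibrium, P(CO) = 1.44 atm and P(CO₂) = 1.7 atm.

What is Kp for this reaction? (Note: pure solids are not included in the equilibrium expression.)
K_p = 1.645

Solids (Fe₂O₃, Fe) are excluded.
Kp = P(CO₂)³/P(CO)³ = (1.7)³/(1.44)³ = 4.913/2.986 = 1.645.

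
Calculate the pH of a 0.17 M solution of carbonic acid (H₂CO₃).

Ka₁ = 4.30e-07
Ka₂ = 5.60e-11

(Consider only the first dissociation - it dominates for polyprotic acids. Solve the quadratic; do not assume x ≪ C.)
pH = 3.57

x² + Ka₁·x − Ka₁·C = 0 with Ka₁ = 4.30e-07, C = 0.17.
x = (−Ka₁ + √(Ka₁² + 4·Ka₁·C))/2 = 2.7016e-04 M, so pH = 3.57.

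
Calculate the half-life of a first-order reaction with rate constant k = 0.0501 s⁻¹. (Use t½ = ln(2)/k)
13.84 s

t½ = ln(2)/k = 0.6931/0.0501 = 13.84 s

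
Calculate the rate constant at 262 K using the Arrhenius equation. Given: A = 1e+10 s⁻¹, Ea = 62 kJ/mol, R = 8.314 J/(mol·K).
4.35e-03 s⁻¹

k = A·exp(-Ea/(R·T)) = 1e+10·exp(-62000/(8.314·262)) = 1e+10·exp(-28.4630) = 1e+10·4.3520e-13 = 4.35e-03 s⁻¹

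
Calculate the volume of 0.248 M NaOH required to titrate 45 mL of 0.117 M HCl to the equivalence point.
V_{base} = 21.2 mL

At equivalence: moles acid = moles base.
moles HCl = 0.117 M × 0.045 L = 0.005265 mol
V_NaOH = 0.005265 mol ÷ 0.248 M = 0.02123 L = 21.2 mL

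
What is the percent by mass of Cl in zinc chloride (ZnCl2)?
Mass of Cl in formula = 35.45 × 2 = 70.9 g/mol
Molar mass = 136.28 g/mol
% Cl = (70.9/136.28) × 100% = 52.03%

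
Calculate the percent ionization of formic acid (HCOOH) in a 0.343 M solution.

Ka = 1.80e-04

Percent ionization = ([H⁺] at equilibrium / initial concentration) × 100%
Percent ionization = 2.26%

Let x = [H⁺]. Ka = x²/(C - x) ⇒ x² + (1.80e-04)x - (1.80e-04)(0.343) = 0. x = 7.7680e-03. Percent = (7.7680e-03/0.343) × 100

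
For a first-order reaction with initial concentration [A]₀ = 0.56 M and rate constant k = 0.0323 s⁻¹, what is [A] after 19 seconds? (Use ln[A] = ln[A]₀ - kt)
0.3032 M

ln[A] = ln[A]₀ - k·t = ln(0.56) - (0.0323)·(19) = -0.5798 - 0.6137 = -1.1935
[A] = e^(-1.1935) = 0.3032 M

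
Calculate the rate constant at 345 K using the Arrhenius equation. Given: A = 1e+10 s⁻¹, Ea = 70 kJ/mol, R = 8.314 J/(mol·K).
2.52e-01 s⁻¹

k = A·exp(-Ea/(R·T)) = 1e+10·exp(-70000/(8.314·345)) = 1e+10·exp(-24.4044) = 1e+10·2.5193e-11 = 2.52e-01 s⁻¹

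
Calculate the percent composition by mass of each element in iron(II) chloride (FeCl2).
Fe: 44.06%, Cl: 55.94%

Molar mass of FeCl2 = 126.75 g/mol
% Fe = (1 × 55.85) / 126.75 × 100% = 55.85 / 126.75 × 100% = 44.06%
% Cl = (2 × 35.45) / 126.75 × 100% = 70.9 / 126.75 × 100% = 55.94%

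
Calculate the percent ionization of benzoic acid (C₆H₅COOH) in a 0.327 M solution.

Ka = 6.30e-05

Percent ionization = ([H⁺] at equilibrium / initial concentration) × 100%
Percent ionization = 1.38%

Let x = [H⁺]. Ka = x²/(C - x) ⇒ x² + (6.30e-05)x - (6.30e-05)(0.327) = 0. x = 4.5074e-03. Percent = (4.5074e-03/0.327) × 100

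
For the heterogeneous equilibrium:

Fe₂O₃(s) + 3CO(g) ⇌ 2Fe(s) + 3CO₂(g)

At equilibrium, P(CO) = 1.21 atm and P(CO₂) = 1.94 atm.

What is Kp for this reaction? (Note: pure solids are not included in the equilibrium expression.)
K_p = 4.121

Solids (Fe₂O₃, Fe) are excluded.
Kp = P(CO₂)³/P(CO)³ = (1.94)³/(1.21)³ = 7.301/1.772 = 4.121.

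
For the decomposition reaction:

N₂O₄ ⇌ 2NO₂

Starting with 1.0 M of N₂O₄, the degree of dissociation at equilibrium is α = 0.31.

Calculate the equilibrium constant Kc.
K_c = 0.5571

x = α·[A]₀ = 0.31 × 1.0 = 0.31 M dissociated.
At eq: [N₂O₄] = 1.0 − 0.31 = 0.69 M; [NO₂] = 2x = 0.62 M.
Kc = [NO₂]²/[N₂O₄] = (0.62)²/0.69 = 0.5571.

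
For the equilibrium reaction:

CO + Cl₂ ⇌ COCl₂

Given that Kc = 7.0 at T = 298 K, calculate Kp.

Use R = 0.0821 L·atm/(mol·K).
K_p = 0.2861

Δn = (moles gaseous products) − (moles gaseous reactants) = -1
T = 298 K; RT = 0.0821 × 298 = 24.4658
Kp = Kc·(RT)^Δn = 7.0 × (24.4658)^-1 = 7.0 × 0.0408734 = 0.2861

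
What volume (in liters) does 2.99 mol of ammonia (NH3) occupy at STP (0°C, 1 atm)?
At STP, 1 mol of gas occupies 22.4 L
Volume = 2.99 mol × 22.4 L/mol = 66.98 L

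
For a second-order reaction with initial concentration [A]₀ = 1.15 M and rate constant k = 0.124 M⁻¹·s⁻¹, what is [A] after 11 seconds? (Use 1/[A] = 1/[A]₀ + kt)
0.4477 M

1/[A] = 1/[A]₀ + k·t = 1/1.15 + (0.124)·(11) = 0.8696 + 1.3640 = 2.2336
[A] = 1/2.2336 = 0.4477 M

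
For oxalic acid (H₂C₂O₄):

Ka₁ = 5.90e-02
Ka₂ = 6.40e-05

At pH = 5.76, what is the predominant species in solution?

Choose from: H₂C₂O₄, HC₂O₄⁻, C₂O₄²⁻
C₂O₄²⁻

pKa1 = 1.23, pKa2 = 4.19. Each pKa is the crossover between adjacent species; pH = 5.76 lies in the region where C₂O₄²⁻ predominates.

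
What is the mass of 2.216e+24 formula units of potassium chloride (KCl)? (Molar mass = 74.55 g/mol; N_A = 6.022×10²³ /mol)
Moles = 2.216e+24 ÷ 6.022×10²³ = 3.67984 mol
Mass = 3.67984 mol × 74.55 g/mol = 274.3 g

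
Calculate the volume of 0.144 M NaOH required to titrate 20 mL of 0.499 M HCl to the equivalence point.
V_{base} = 69.3 mL

At equivalence: moles acid = moles base.
moles HCl = 0.499 M × 0.02 L = 0.00998 mol
V_NaOH = 0.00998 mol ÷ 0.144 M = 0.06931 L = 69.3 mL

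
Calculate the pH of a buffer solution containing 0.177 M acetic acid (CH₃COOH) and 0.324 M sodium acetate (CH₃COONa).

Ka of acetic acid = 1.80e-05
pH = 5.01

pKa = -log(1.80e-05) = 4.74. pH = pKa + log([A⁻]/[HA]) = 4.74 + log(0.324/0.177)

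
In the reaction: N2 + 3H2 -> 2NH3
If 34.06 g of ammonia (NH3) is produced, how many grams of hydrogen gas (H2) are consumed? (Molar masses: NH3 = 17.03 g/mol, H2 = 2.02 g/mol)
Moles of NH3 = 34.06 g ÷ 17.03 g/mol = 2 mol
Mole ratio: 3 mol H2 / 2 mol NH3
Moles of H2 = 2 × (3/2) = 3 mol
Mass of H2 = 3 mol × 2.02 g/mol = 6.06 g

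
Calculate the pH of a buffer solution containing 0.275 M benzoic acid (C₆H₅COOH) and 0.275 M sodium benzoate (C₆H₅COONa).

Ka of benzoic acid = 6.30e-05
pH = 4.20

pKa = -log(6.30e-05) = 4.20. pH = pKa + log([A⁻]/[HA]) = 4.20 + log(0.275/0.275)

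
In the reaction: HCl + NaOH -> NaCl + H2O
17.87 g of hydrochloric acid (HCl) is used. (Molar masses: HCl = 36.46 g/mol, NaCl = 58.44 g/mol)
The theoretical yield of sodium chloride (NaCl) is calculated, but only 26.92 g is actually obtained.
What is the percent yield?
Moles of HCl = 17.87 g ÷ 36.46 g/mol = 0.490126 mol
Mole ratio: 1 mol NaCl / 1 mol HCl
Moles of NaCl = 0.490126 × (1/1) = 0.490126 mol
Theoretical yield = 0.490126 mol × 58.44 g/mol = 28.643 g
Actual yield = 26.92 g
Percent yield = (26.92 / 28.643) × 100% = 94.0%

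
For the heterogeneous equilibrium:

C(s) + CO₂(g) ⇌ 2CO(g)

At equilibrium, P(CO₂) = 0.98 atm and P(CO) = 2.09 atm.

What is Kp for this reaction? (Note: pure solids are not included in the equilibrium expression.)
K_p = 4.457

Solid C is excluded.
Kp = P(CO)²/P(CO₂) = (2.09)²/0.98 = 4.368/0.98 = 4.457.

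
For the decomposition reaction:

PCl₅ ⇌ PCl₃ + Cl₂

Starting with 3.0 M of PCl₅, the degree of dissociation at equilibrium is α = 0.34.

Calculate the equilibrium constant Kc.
K_c = 0.5255

x = α·[A]₀ = 0.34 × 3.0 = 1.02 M dissociated.
At eq: [PCl₅] = 3.0 − 1.02 = 1.98 M; [PCl₃] = [Cl₂] = x = 1.02 M.
Kc = [PCl₃][Cl₂]/[PCl₅] = (1.02)²/1.98 = 0.5255.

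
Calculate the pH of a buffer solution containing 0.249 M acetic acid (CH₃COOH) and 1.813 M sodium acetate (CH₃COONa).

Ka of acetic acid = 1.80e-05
pH = 5.61

pKa = -log(1.80e-05) = 4.74. pH = pKa + log([A⁻]/[HA]) = 4.74 + log(1.813/0.249)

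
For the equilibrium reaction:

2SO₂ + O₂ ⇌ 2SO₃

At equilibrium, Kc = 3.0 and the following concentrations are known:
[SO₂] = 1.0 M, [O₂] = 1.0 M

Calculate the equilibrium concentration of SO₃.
[SO₃] = 1.7321 M

Kc = ([SO₃]^2) / ([SO₂]^2 × [O₂]) = 3.0
[SO₃]^2 = Kc · (reactant terms)/(other product terms) = 3.0 · 1 / 1 = 3
[SO₃] = (3)^(1/2) = 1.7321 M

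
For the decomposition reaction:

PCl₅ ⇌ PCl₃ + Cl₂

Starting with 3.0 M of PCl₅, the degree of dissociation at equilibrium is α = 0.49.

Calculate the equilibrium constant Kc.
K_c = 1.4124

x = α·[A]₀ = 0.49 × 3.0 = 1.47 M dissociated.
At eq: [PCl₅] = 3.0 − 1.47 = 1.53 M; [PCl₃] = [Cl₂] = x = 1.47 M.
Kc = [PCl₃][Cl₂]/[PCl₅] = (1.47)²/1.53 = 1.412.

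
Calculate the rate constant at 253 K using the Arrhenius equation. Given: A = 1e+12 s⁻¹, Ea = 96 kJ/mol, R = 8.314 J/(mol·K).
1.51e-08 s⁻¹

k = A·exp(-Ea/(R·T)) = 1e+12·exp(-96000/(8.314·253)) = 1e+12·exp(-45.6395) = 1e+12·1.5102e-20 = 1.51e-08 s⁻¹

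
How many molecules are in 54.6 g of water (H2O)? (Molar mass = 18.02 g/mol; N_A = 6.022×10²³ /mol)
Moles = 54.6 g ÷ 18.02 g/mol = 3.02997 mol
Molecules = 3.02997 mol × 6.022×10²³ /mol = 1.825e+24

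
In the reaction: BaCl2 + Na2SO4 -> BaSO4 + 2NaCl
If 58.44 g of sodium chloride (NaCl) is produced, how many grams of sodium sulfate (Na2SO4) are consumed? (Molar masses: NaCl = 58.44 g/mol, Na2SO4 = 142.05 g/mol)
Moles of NaCl = 58.44 g ÷ 58.44 g/mol = 1 mol
Mole ratio: 1 mol Na2SO4 / 2 mol NaCl
Moles of Na2SO4 = 1 × (1/2) = 0.5 mol
Mass of Na2SO4 = 0.5 mol × 142.05 g/mol = 71.03 g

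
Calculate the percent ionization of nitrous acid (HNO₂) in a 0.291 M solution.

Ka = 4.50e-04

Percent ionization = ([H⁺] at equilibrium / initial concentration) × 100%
Percent ionization = 3.86%

Let x = [H⁺]. Ka = x²/(C - x) ⇒ x² + (4.50e-04)x - (4.50e-04)(0.291) = 0. x = 1.1221e-02. Percent = (1.1221e-02/0.291) × 100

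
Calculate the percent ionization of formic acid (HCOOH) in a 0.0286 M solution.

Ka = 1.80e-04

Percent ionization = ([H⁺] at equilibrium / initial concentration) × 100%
Percent ionization = 7.62%

Let x = [H⁺]. Ka = x²/(C - x) ⇒ x² + (1.80e-04)x - (1.80e-04)(0.0286) = 0. x = 2.1807e-03. Percent = (2.1807e-03/0.0286) × 100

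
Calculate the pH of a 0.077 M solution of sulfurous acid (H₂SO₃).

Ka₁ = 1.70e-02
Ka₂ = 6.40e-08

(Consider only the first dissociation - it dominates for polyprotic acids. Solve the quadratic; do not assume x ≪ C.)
pH = 1.54

x² + Ka₁·x − Ka₁·C = 0 with Ka₁ = 1.70e-02, C = 0.077.
x = (−Ka₁ + √(Ka₁² + 4·Ka₁·C))/2 = 2.8665e-02 M, so pH = 1.54.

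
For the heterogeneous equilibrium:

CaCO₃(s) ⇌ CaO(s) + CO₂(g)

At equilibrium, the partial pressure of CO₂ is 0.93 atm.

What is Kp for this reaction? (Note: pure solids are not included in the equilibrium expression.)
K_p = 0.93

Solids (CaCO₃, CaO) have activity 1 and are excluded.
Kp = P(CO₂) = 0.93.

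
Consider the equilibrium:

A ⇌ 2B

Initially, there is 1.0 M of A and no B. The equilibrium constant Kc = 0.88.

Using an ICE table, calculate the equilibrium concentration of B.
[B] = 0.744 M

ICE: [A] = 1.0 − x, [B] = 2x.
Kc = (2x)²/(1.0 − x) = 0.88 ⇒ 4x² + 0.88x − 0.88 = 0.
x = (−0.88 + √(0.88² + 4·4·0.88))/(2·4) = (−0.88 + √14.854)/8 = 0.37177.
[B] = 2x = 0.744 M.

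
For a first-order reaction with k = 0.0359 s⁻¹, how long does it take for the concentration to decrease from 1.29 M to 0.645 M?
19.31 s

From ln[A] = ln[A]₀ - k·t: t = ln([A]₀/[A])/k = ln(1.29/0.645)/0.0359 = ln(2.0000)/0.0359 = 0.6931/0.0359 = 19.31 s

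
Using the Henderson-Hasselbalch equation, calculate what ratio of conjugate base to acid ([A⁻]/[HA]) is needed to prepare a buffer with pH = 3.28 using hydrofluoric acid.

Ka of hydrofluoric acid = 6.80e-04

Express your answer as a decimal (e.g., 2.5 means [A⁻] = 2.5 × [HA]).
[A⁻]/[HA] = 1.296

pKa = −log(6.80e-04) = 3.1675. pH = pKa + log([A⁻]/[HA]). 3.28 = 3.1675 + log(ratio). log(ratio) = 3.28 − 3.1675 = 0.1125. ratio = 10^(0.1125) = 1.296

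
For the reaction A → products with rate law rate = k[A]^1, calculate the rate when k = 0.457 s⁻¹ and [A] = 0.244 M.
0.1115 M/s

rate = k·[A]^1 = 0.457·(0.244)^1 = 0.457·0.244 = 0.1115 M/s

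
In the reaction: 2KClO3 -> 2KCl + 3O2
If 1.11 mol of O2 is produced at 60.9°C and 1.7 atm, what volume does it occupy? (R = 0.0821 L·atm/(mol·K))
T = 60.9°C + 273.15 = 334.05 K
V = nRT/P = (1.11 × 0.0821 × 334.05) / 1.7
V = 17.91 L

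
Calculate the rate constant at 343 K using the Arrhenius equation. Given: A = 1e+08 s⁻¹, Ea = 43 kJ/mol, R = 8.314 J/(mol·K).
2.83e+01 s⁻¹

k = A·exp(-Ea/(R·T)) = 1e+08·exp(-43000/(8.314·343)) = 1e+08·exp(-15.0787) = 1e+08·2.8275e-07 = 2.83e+01 s⁻¹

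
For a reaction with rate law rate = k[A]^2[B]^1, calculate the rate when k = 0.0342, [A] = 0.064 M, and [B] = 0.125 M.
1.751e-05 M/s

rate = k·[A]^2·[B]^1 = 0.0342·(0.064)^2·(0.125)^1 = 0.0342·0.004096·0.125 = 1.751e-05 M/s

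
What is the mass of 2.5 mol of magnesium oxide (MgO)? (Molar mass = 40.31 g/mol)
Mass = 2.5 mol × 40.31 g/mol = 100.8 g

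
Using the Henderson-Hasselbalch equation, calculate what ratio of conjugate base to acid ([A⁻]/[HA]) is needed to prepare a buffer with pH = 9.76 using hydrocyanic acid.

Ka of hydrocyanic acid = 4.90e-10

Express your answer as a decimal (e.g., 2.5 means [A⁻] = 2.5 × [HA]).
[A⁻]/[HA] = 2.820

pKa = −log(4.90e-10) = 9.3098. pH = pKa + log([A⁻]/[HA]). 9.76 = 9.3098 + log(ratio). log(ratio) = 9.76 − 9.3098 = 0.4502. ratio = 10^(0.4502) = 2.820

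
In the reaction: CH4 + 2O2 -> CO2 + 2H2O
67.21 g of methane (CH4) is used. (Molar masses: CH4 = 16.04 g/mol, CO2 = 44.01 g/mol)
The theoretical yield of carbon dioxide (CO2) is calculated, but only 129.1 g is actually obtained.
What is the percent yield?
Moles of CH4 = 67.21 g ÷ 16.04 g/mol = 4.19015 mol
Mole ratio: 1 mol CO2 / 1 mol CH4
Moles of CO2 = 4.19015 × (1/1) = 4.19015 mol
Theoretical yield = 4.19015 mol × 44.01 g/mol = 184.41 g
Actual yield = 129.1 g
Percent yield = (129.1 / 184.41) × 100% = 70.0%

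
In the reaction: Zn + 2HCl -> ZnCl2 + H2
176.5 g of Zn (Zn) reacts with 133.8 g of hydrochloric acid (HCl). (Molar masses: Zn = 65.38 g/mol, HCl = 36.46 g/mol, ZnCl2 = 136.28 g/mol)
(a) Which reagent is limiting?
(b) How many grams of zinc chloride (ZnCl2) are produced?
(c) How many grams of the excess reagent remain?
(a) HCl, (b) 250.1 g, (c) 56.54 g

Moles of Zn = 176.5 g ÷ 65.38 g/mol = 2.6996 mol
Moles of HCl = 133.8 g ÷ 36.46 g/mol = 3.66978 mol
Moles ÷ coefficient: Zn: 2.6996/1 = 2.7, HCl: 3.66978/2 = 1.835
(a) HCl has the smaller value, so HCl is the limiting reagent.
(b) Moles of ZnCl2 = 3.66978 mol HCl × (1/2) = 1.83489 mol; mass = 1.83489 mol × 136.28 g/mol = 250.1 g
(c) Zn consumed = 3.66978 × (1/2) = 1.83489 mol; remaining = 2.6996 − 1.83489 = 0.864715 mol; mass = 0.864715 mol × 65.38 g/mol = 56.54 g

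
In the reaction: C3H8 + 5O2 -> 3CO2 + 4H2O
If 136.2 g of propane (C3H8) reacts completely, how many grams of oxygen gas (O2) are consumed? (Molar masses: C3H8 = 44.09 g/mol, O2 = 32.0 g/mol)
Moles of C3H8 = 136.2 g ÷ 44.09 g/mol = 3.08914 mol
Mole ratio: 5 mol O2 / 1 mol C3H8
Moles of O2 = 3.08914 × (5/1) = 15.4457 mol
Mass of O2 = 15.4457 mol × 32.0 g/mol = 494.3 g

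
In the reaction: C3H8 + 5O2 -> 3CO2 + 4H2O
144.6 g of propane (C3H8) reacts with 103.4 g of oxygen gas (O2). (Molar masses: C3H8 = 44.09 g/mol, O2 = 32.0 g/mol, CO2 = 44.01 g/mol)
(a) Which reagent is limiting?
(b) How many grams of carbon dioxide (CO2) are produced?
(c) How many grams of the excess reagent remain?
(a) O2, (b) 85.32 g, (c) 116.1 g

Moles of C3H8 = 144.6 g ÷ 44.09 g/mol = 3.27966 mol
Moles of O2 = 103.4 g ÷ 32.0 g/mol = 3.23125 mol
Moles ÷ coefficient: C3H8: 3.27966/1 = 3.28, O2: 3.23125/5 = 0.6462
(a) O2 has the smaller value, so O2 is the limiting reagent.
(b) Moles of CO2 = 3.23125 mol O2 × (3/5) = 1.93875 mol; mass = 1.93875 mol × 44.01 g/mol = 85.32 g
(c) C3H8 consumed = 3.23125 × (1/5) = 0.64625 mol; remaining = 3.27966 − 0.64625 = 2.63341 mol; mass = 2.63341 mol × 44.09 g/mol = 116.1 g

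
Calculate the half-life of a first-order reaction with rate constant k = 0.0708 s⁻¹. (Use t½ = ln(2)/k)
9.79 s

t½ = ln(2)/k = 0.6931/0.0708 = 9.79 s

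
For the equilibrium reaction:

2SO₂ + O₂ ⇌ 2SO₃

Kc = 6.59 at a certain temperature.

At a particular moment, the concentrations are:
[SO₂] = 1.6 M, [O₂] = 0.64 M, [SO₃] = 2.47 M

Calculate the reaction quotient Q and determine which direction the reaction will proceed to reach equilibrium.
Q = 3.724, Q < K, reaction proceeds forward (toward products)

Q = ([SO₃]^2) / ([SO₂]^2 × [O₂])
  = ((2.47)^2) / ((1.6)^2·(0.64)) = 6.1009/1.6384 = 3.724
Since Q = 3.724 < Kc = 6.59, the reaction proceeds forward (toward products) to reach equilibrium.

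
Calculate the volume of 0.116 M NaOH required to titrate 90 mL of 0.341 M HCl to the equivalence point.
V_{base} = 264.6 mL

At equivalence: moles acid = moles base.
moles HCl = 0.341 M × 0.09 L = 0.03069 mol
V_NaOH = 0.03069 mol ÷ 0.116 M = 0.2646 L = 264.6 mL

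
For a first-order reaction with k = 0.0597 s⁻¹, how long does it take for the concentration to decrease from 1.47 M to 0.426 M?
20.75 s

From ln[A] = ln[A]₀ - k·t: t = ln([A]₀/[A])/k = ln(1.47/0.426)/0.0597 = ln(3.4507)/0.0597 = 1.2386/0.0597 = 20.75 s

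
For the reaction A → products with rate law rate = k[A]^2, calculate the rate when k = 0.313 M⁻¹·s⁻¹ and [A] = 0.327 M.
0.03347 M/s

rate = k·[A]^2 = 0.313·(0.327)^2 = 0.313·0.106929 = 0.03347 M/s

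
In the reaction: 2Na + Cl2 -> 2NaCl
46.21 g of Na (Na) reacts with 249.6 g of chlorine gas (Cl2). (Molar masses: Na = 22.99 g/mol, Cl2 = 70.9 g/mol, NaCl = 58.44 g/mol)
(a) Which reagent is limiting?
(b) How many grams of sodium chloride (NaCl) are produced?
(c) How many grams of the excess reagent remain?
(a) Na, (b) 117.5 g, (c) 178.3 g

Moles of Na = 46.21 g ÷ 22.99 g/mol = 2.01 mol
Moles of Cl2 = 249.6 g ÷ 70.9 g/mol = 3.52045 mol
Moles ÷ coefficient: Na: 2.01/2 = 1.005, Cl2: 3.52045/1 = 3.52
(a) Na has the smaller value, so Na is the limiting reagent.
(b) Moles of NaCl = 2.01 mol Na × (2/2) = 2.01 mol; mass = 2.01 mol × 58.44 g/mol = 117.5 g
(c) Cl2 consumed = 2.01 × (1/2) = 1.005 mol; remaining = 3.52045 − 1.005 = 2.51545 mol; mass = 2.51545 mol × 70.9 g/mol = 178.3 g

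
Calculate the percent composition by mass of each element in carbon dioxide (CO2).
C: 27.29%, O: 72.71%

Molar mass of CO2 = 44.01 g/mol
% C = (1 × 12.01) / 44.01 × 100% = 12.01 / 44.01 × 100% = 27.29%
% O = (2 × 16.0) / 44.01 × 100% = 32 / 44.01 × 100% = 72.71%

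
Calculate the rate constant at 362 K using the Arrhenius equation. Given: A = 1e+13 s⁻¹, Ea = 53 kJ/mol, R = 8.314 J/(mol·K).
2.25e+05 s⁻¹

k = A·exp(-Ea/(R·T)) = 1e+13·exp(-53000/(8.314·362)) = 1e+13·exp(-17.6099) = 1e+13·2.2496e-08 = 2.25e+05 s⁻¹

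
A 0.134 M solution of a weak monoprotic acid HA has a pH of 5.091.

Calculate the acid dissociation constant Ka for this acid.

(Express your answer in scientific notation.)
K_a = 4.91e-10

[H⁺] = 10^(−pH) = 10^(−5.091) = 8.110e-06 M. For HA ⇌ H⁺ + A⁻, Ka = x²/(C − x) = (8.110e-06)²/(0.134 − 8.110e-06) = 4.91e-10.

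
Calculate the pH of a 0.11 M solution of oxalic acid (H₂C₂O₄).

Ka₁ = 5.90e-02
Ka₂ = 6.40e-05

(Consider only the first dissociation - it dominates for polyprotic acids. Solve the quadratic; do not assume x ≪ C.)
pH = 1.25

x² + Ka₁·x − Ka₁·C = 0 with Ka₁ = 5.90e-02, C = 0.11.
x = (−Ka₁ + √(Ka₁² + 4·Ka₁·C))/2 = 5.6292e-02 M, so pH = 1.25.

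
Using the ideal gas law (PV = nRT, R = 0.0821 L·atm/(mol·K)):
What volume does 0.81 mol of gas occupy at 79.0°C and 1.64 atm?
T = 79.0°C + 273.15 = 352.15 K
V = nRT/P = (0.81 × 0.0821 × 352.15) / 1.64
V = 14.28 L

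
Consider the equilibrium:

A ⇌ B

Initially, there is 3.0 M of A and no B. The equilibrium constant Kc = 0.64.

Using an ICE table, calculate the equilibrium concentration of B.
[B] = 1.171 M

ICE: [A] = 3.0 − x, [B] = x.
Kc = x/(3.0 − x) = 0.64 ⇒ x = 0.64·3.0/(1 + 0.64) = 1.92/1.64 = 1.171.
[B] = x = 1.171 M.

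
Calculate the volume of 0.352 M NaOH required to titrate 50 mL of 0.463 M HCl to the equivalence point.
V_{base} = 65.8 mL

At equivalence: moles acid = moles base.
moles HCl = 0.463 M × 0.05 L = 0.02315 mol
V_NaOH = 0.02315 mol ÷ 0.352 M = 0.06577 L = 65.8 mL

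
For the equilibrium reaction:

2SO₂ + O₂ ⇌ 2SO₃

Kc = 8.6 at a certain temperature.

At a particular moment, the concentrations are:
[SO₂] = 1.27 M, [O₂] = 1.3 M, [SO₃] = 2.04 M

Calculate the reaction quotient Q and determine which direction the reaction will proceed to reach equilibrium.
Q = 1.985, Q < K, reaction proceeds forward (toward products)

Q = ([SO₃]^2) / ([SO₂]^2 × [O₂])
  = ((2.04)^2) / ((1.27)^2·(1.3)) = 4.1616/2.0968 = 1.985
Since Q = 1.985 < Kc = 8.6, the reaction proceeds forward (toward products) to reach equilibrium.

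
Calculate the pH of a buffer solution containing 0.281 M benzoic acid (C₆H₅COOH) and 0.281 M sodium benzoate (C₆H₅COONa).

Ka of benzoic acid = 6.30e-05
pH = 4.20

pKa = -log(6.30e-05) = 4.20. pH = pKa + log([A⁻]/[HA]) = 4.20 + log(0.281/0.281)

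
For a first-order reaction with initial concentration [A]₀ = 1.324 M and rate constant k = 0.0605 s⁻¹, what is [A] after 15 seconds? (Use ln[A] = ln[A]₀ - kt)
0.5343 M

ln[A] = ln[A]₀ - k·t = ln(1.324) - (0.0605)·(15) = 0.2807 - 0.9075 = -0.6268
[A] = e^(-0.6268) = 0.5343 M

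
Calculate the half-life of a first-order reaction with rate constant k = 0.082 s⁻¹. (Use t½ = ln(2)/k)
8.45 s

t½ = ln(2)/k = 0.6931/0.082 = 8.45 s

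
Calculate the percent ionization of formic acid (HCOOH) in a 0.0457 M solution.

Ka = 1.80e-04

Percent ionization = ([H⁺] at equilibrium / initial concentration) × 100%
Percent ionization = 6.08%

Let x = [H⁺]. Ka = x²/(C - x) ⇒ x² + (1.80e-04)x - (1.80e-04)(0.0457) = 0. x = 2.7795e-03. Percent = (2.7795e-03/0.0457) × 100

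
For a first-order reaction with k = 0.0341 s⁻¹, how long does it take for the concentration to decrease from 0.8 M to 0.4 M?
20.33 s

From ln[A] = ln[A]₀ - k·t: t = ln([A]₀/[A])/k = ln(0.8/0.4)/0.0341 = ln(2.0000)/0.0341 = 0.6931/0.0341 = 20.33 s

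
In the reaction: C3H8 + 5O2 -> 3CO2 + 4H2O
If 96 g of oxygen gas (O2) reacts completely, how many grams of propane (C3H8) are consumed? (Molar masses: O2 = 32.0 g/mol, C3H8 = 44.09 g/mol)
Moles of O2 = 96 g ÷ 32.0 g/mol = 3 mol
Mole ratio: 1 mol C3H8 / 5 mol O2
Moles of C3H8 = 3 × (1/5) = 0.6 mol
Mass of C3H8 = 0.6 mol × 44.09 g/mol = 26.45 g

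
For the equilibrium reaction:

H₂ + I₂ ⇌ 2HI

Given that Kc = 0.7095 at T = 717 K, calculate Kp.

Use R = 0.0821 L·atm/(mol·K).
K_p = 0.7095

Δn = (moles gaseous products) − (moles gaseous reactants) = 0
T = 717 K; RT = 0.0821 × 717 = 58.8657
Kp = Kc·(RT)^Δn = 0.7095 × (58.8657)^0 = 0.7095 × 1 = 0.7095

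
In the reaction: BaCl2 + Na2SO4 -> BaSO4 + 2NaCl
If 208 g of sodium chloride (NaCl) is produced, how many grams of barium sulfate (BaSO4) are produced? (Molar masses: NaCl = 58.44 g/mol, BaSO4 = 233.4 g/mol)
Moles of NaCl = 208 g ÷ 58.44 g/mol = 3.55921 mol
Mole ratio: 1 mol BaSO4 / 2 mol NaCl
Moles of BaSO4 = 3.55921 × (1/2) = 1.7796 mol
Mass of BaSO4 = 1.7796 mol × 233.4 g/mol = 415.4 g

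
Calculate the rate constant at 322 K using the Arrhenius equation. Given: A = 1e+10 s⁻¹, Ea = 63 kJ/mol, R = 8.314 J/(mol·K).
6.02e-01 s⁻¹

k = A·exp(-Ea/(R·T)) = 1e+10·exp(-63000/(8.314·322)) = 1e+10·exp(-23.5329) = 1e+10·6.0230e-11 = 6.02e-01 s⁻¹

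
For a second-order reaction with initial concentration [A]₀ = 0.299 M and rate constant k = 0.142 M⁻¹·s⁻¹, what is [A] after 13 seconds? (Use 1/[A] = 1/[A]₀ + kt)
0.1927 M

1/[A] = 1/[A]₀ + k·t = 1/0.299 + (0.142)·(13) = 3.3445 + 1.8460 = 5.1905
[A] = 1/5.1905 = 0.1927 M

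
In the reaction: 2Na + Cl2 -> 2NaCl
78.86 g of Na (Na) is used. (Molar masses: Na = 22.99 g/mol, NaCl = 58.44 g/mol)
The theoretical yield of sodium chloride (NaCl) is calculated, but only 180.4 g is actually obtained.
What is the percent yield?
Moles of Na = 78.86 g ÷ 22.99 g/mol = 3.43019 mol
Mole ratio: 2 mol NaCl / 2 mol Na
Moles of NaCl = 3.43019 × (2/2) = 3.43019 mol
Theoretical yield = 3.43019 mol × 58.44 g/mol = 200.46 g
Actual yield = 180.4 g
Percent yield = (180.4 / 200.46) × 100% = 90.0%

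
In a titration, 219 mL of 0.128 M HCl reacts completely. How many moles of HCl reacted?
Moles = Molarity × Volume (L)
Moles = 0.128 M × 0.219 L = 0.02803 mol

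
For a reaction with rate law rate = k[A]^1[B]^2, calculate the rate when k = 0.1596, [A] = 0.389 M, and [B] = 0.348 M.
0.007519 M/s

rate = k·[A]^1·[B]^2 = 0.1596·(0.389)^1·(0.348)^2 = 0.1596·0.389·0.121104 = 0.007519 M/s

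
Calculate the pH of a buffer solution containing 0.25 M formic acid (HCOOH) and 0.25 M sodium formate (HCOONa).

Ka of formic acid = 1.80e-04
pH = 3.74

pKa = -log(1.80e-04) = 3.74. pH = pKa + log([A⁻]/[HA]) = 3.74 + log(0.25/0.25)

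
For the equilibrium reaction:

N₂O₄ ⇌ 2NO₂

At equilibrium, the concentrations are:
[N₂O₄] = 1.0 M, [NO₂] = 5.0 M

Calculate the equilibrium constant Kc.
K_c = 25.0000

Kc = ([NO₂]^2) / ([N₂O₄])
   = ((5.0)^2) / ((1.0))
   = 25 / 1 = 25.0000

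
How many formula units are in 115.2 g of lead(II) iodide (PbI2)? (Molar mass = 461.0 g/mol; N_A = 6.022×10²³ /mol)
Moles = 115.2 g ÷ 461.0 g/mol = 0.249892 mol
Formula units = 0.249892 mol × 6.022×10²³ /mol = 1.505e+23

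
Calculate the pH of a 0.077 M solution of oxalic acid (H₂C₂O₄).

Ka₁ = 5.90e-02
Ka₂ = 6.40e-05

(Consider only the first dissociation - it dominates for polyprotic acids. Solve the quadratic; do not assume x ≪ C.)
pH = 1.36

x² + Ka₁·x − Ka₁·C = 0 with Ka₁ = 5.90e-02, C = 0.077.
x = (−Ka₁ + √(Ka₁² + 4·Ka₁·C))/2 = 4.4075e-02 M, so pH = 1.36.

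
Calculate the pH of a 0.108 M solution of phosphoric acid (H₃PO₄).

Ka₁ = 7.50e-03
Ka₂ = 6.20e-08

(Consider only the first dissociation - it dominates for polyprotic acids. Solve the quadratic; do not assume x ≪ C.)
pH = 1.60

x² + Ka₁·x − Ka₁·C = 0 with Ka₁ = 7.50e-03, C = 0.108.
x = (−Ka₁ + √(Ka₁² + 4·Ka₁·C))/2 = 2.4956e-02 M, so pH = 1.60.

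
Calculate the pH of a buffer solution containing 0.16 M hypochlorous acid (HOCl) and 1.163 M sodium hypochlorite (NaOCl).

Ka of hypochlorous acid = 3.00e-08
pH = 8.38

pKa = -log(3.00e-08) = 7.52. pH = pKa + log([A⁻]/[HA]) = 7.52 + log(1.163/0.16)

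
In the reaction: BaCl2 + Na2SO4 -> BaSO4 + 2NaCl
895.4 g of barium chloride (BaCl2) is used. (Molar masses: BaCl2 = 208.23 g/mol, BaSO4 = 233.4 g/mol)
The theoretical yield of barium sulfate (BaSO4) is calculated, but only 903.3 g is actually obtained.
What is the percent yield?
Moles of BaCl2 = 895.4 g ÷ 208.23 g/mol = 4.30005 mol
Mole ratio: 1 mol BaSO4 / 1 mol BaCl2
Moles of BaSO4 = 4.30005 × (1/1) = 4.30005 mol
Theoretical yield = 4.30005 mol × 233.4 g/mol = 1003.6 g
Actual yield = 903.3 g
Percent yield = (903.3 / 1003.6) × 100% = 90.0%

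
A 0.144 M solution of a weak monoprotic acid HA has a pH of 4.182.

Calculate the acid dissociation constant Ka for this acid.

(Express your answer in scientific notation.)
K_a = 3.00e-08

[H⁺] = 10^(−pH) = 10^(−4.182) = 6.577e-05 M. For HA ⇌ H⁺ + A⁻, Ka = x²/(C − x) = (6.577e-05)²/(0.144 − 6.577e-05) = 3.00e-08.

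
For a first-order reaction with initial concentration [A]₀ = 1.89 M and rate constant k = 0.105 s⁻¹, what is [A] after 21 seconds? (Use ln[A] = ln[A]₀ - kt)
0.2084 M

ln[A] = ln[A]₀ - k·t = ln(1.89) - (0.105)·(21) = 0.6366 - 2.2050 = -1.5684
[A] = e^(-1.5684) = 0.2084 M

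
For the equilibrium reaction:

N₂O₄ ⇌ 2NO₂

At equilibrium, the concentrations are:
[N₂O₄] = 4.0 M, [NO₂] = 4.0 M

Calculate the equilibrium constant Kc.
K_c = 4.0000

Kc = ([NO₂]^2) / ([N₂O₄])
   = ((4.0)^2) / ((4.0))
   = 16 / 4 = 4.0000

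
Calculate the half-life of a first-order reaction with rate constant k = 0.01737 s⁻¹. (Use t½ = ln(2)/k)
39.90 s

t½ = ln(2)/k = 0.6931/0.01737 = 39.90 s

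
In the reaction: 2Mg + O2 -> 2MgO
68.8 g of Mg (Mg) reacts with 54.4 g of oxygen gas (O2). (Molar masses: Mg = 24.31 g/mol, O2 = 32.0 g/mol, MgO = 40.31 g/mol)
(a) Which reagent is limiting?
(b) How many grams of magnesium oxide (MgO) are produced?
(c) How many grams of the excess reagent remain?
(a) Mg, (b) 114.1 g, (c) 9.118 g

Moles of Mg = 68.8 g ÷ 24.31 g/mol = 2.83011 mol
Moles of O2 = 54.4 g ÷ 32.0 g/mol = 1.7 mol
Moles ÷ coefficient: Mg: 2.83011/2 = 1.415, O2: 1.7/1 = 1.7
(a) Mg has the smaller value, so Mg is the limiting reagent.
(b) Moles of MgO = 2.83011 mol Mg × (2/2) = 2.83011 mol; mass = 2.83011 mol × 40.31 g/mol = 114.1 g
(c) O2 consumed = 2.83011 × (1/2) = 1.41506 mol; remaining = 1.7 − 1.41506 = 0.284944 mol; mass = 0.284944 mol × 32.0 g/mol = 9.118 g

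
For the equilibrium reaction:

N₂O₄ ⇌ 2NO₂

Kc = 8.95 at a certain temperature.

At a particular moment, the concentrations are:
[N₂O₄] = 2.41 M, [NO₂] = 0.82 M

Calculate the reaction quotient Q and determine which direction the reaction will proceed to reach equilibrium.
Q = 0.279, Q < K, reaction proceeds forward (toward products)

Q = ([NO₂]^2) / ([N₂O₄])
  = ((0.82)^2) / ((2.41)) = 0.6724/2.41 = 0.279
Since Q = 0.279 < Kc = 8.95, the reaction proceeds forward (toward products) to reach equilibrium.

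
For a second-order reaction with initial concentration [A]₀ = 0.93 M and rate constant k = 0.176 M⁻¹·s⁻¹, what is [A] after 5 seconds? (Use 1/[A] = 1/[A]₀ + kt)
0.5114 M

1/[A] = 1/[A]₀ + k·t = 1/0.93 + (0.176)·(5) = 1.0753 + 0.8800 = 1.9553
[A] = 1/1.9553 = 0.5114 M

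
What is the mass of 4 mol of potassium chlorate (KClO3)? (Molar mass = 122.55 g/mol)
Mass = 4 mol × 122.55 g/mol = 490.2 g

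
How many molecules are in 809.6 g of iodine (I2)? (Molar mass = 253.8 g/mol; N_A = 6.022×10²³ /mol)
Moles = 809.6 g ÷ 253.8 g/mol = 3.18991 mol
Molecules = 3.18991 mol × 6.022×10²³ /mol = 1.921e+24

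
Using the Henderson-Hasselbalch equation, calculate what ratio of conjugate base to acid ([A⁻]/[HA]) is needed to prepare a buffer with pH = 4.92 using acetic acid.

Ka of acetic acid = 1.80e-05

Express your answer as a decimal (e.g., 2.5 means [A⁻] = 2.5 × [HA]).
[A⁻]/[HA] = 1.497

pKa = −log(1.80e-05) = 4.7447. pH = pKa + log([A⁻]/[HA]). 4.92 = 4.7447 + log(ratio). log(ratio) = 4.92 − 4.7447 = 0.1753. ratio = 10^(0.1753) = 1.497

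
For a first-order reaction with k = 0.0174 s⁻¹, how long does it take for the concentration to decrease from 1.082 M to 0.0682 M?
158.86 s

From ln[A] = ln[A]₀ - k·t: t = ln([A]₀/[A])/k = ln(1.082/0.0682)/0.0174 = ln(15.8651)/0.0174 = 2.7641/0.0174 = 158.86 s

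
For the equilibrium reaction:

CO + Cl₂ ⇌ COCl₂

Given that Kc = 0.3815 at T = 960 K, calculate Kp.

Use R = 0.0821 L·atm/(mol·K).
K_p = 0.0048

Δn = (moles gaseous products) − (moles gaseous reactants) = -1
T = 960 K; RT = 0.0821 × 960 = 78.816
Kp = Kc·(RT)^Δn = 0.3815 × (78.816)^-1 = 0.3815 × 0.0126878 = 0.0048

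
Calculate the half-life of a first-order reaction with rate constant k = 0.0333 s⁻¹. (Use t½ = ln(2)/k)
20.82 s

t½ = ln(2)/k = 0.6931/0.0333 = 20.82 s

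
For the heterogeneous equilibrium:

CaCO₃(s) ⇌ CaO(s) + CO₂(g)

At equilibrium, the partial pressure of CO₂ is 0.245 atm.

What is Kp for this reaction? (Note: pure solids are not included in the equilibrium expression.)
K_p = 0.245

Solids (CaCO₃, CaO) have activity 1 and are excluded.
Kp = P(CO₂) = 0.245.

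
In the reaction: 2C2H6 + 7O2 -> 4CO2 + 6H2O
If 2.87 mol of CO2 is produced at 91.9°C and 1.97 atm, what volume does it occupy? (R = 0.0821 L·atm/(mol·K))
T = 91.9°C + 273.15 = 365.05 K
V = nRT/P = (2.87 × 0.0821 × 365.05) / 1.97
V = 43.66 L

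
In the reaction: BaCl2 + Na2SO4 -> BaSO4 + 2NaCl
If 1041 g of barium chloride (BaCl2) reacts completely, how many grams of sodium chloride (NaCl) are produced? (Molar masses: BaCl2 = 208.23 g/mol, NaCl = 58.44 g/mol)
Moles of BaCl2 = 1041 g ÷ 208.23 g/mol = 4.99928 mol
Mole ratio: 2 mol NaCl / 1 mol BaCl2
Moles of NaCl = 4.99928 × (2/1) = 9.99856 mol
Mass of NaCl = 9.99856 mol × 58.44 g/mol = 584.3 g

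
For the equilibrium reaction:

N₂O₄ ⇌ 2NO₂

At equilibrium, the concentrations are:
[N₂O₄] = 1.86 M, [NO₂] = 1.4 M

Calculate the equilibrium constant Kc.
K_c = 1.0538

Kc = ([NO₂]^2) / ([N₂O₄])
   = ((1.4)^2) / ((1.86))
   = 1.96 / 1.86 = 1.0538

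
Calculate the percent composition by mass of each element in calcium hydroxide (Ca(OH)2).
Ca: 54.09%, O: 43.18%, H: 2.72%

Molar mass of Ca(OH)2 = 74.1 g/mol
% Ca = (1 × 40.08) / 74.1 × 100% = 40.08 / 74.1 × 100% = 54.09%
% O = (2 × 16.0) / 74.1 × 100% = 32 / 74.1 × 100% = 43.18%
% H = (2 × 1.008) / 74.1 × 100% = 2.016 / 74.1 × 100% = 2.72%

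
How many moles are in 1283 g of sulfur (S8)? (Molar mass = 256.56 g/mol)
Moles = 1283 g ÷ 256.56 g/mol = 5.001 mol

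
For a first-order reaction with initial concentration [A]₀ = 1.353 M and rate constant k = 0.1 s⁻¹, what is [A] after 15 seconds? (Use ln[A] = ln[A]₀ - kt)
0.3019 M

ln[A] = ln[A]₀ - k·t = ln(1.353) - (0.1)·(15) = 0.3023 - 1.5000 = -1.1977
[A] = e^(-1.1977) = 0.3019 M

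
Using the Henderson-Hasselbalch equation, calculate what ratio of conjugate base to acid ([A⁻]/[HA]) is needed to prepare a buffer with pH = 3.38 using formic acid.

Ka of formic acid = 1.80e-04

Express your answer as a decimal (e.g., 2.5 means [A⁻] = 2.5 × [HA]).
[A⁻]/[HA] = 0.432

pKa = −log(1.80e-04) = 3.7447. pH = pKa + log([A⁻]/[HA]). 3.38 = 3.7447 + log(ratio). log(ratio) = 3.38 − 3.7447 = -0.3647. ratio = 10^(-0.3647) = 0.432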